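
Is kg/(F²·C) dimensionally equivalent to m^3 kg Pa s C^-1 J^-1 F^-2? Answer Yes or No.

Left side:
  F = kg⁻¹·m⁻²·s⁴·A².
  So F⁻² = kg²·m⁴·s⁻⁸·A⁻⁴.
  C = s·A.
  So C⁻¹ = s⁻¹·A⁻¹.
  Combining: F⁻²·kg·C⁻¹ = (kg²·m⁴·s⁻⁸·A⁻⁴) · kg · (s⁻¹·A⁻¹) = kg³·m⁴·s⁻⁹·A⁻⁵.
Right side:
  Pa = N/m² (pressure = force per area),
      = kg·m⁻¹·s⁻².
  C = A·s = s·A (charge = current × time).
  So C⁻¹ = s⁻¹·A⁻¹.
  J = N·m (work = force × distance),
      = kg·m²·s⁻².
  So J⁻¹ = kg⁻¹·m⁻²·s².
  F = C/V (capacitance = charge per voltage),
      = A·s/(kg·m²·s⁻³·A⁻¹) (substituting C and V),
      = kg⁻¹·m⁻²·s⁴·A².
  So F⁻² = kg²·m⁴·s⁻⁸·A⁻⁴.
  Combining: m³·kg·Pa·s·C⁻¹·J⁻¹·F⁻² = m³ · kg · (kg·m⁻¹·s⁻²) · s · (s⁻¹·A⁻¹) · (kg⁻¹·m⁻²·s²) · (kg²·m⁴·s⁻⁸·A⁻⁴) = kg³·m⁴·s⁻⁸·A⁻⁵.
Left is kg³·m⁴·s⁻⁹·A⁻⁵; right is kg³·m⁴·s⁻⁸·A⁻⁵ — different.

No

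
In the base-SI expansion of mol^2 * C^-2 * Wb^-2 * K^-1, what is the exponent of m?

C = A·s = s·A (charge = current × time).
So C⁻² = s⁻²·A⁻².
Wb = V·s (flux: a volt is a weber per second),
    = kg·m²·s⁻²·A⁻¹.
So Wb⁻² = kg⁻²·m⁻⁴·s⁴·A².
Combining: mol²·C⁻²·Wb⁻²·K⁻¹ = mol² · (s⁻²·A⁻²) · (kg⁻²·m⁻⁴·s⁴·A²) · K⁻¹ = kg⁻²·m⁻⁴·s²·K⁻¹·mol².
The exponent of m is -4.

-4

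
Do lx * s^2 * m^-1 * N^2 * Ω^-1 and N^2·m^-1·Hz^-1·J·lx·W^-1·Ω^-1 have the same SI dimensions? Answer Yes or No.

Yes

Left side:
  lx = lm/m² (illuminance = luminous flux per area),
      = m⁻²·cd.
  N = kg·m/s² = kg·m·s⁻² (force = mass × acceleration).
  So N² = kg²·m²·s⁻⁴.
  Ω = V/A (resistance = voltage per current),
      = kg·m²·s⁻³·A⁻².
  So Ω⁻¹ = kg⁻¹·m⁻²·s³·A².
  Combining: lx·s²·m⁻¹·N²·Ω⁻¹ = (m⁻²·cd) · s² · m⁻¹ · (kg²·m²·s⁻⁴) · (kg⁻¹·m⁻²·s³·A²) = kg·m⁻³·s·A²·cd.
Right side:
  N = kg·m/s² = kg·m·s⁻² (force = mass × acceleration).
  So N² = kg²·m²·s⁻⁴.
  Hz = 1/s = s⁻¹ (frequency is cycles per second).
  So Hz⁻¹ = s.
  J = N·m (work = force × distance),
      = kg·m²·s⁻².
  lx = lm/m² (illuminance = luminous flux per area),
      = m⁻²·cd.
  W = J/s (power = energy per time),
      = kg·m²·s⁻³.
  So W⁻¹ = kg⁻¹·m⁻²·s³.
  Ω = V/A (resistance = voltage per current),
      = kg·m²·s⁻³·A⁻².
  So Ω⁻¹ = kg⁻¹·m⁻²·s³·A².
  Combining: N²·m⁻¹·Hz⁻¹·J·lx·W⁻¹·Ω⁻¹ = (kg²·m²·s⁻⁴) · m⁻¹ · s · (kg·m²·s⁻²) · (m⁻²·cd) · (kg⁻¹·m⁻²·s³) · (kg⁻¹·m⁻²·s³·A²) = kg·m⁻³·s·A²·cd.
Both reduce to kg·m⁻³·s·A²·cd.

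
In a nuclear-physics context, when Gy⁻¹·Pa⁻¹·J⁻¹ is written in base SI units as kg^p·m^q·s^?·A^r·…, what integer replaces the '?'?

6

Gy = J/kg (absorbed dose = energy per mass),
    = m²·s⁻².
So Gy⁻¹ = m⁻²·s².
Pa = N/m² (pressure = force per area),
    = kg·m⁻¹·s⁻².
So Pa⁻¹ = kg⁻¹·m·s².
J = N·m (work = force × distance),
    = kg·m²·s⁻².
So J⁻¹ = kg⁻¹·m⁻²·s².
Combining: Gy⁻¹·Pa⁻¹·J⁻¹ = (m⁻²·s²) · (kg⁻¹·m·s²) · (kg⁻¹·m⁻²·s²) = kg⁻²·m⁻³·s⁶.
The exponent of s is 6.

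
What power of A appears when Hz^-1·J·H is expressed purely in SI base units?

Hz = s⁻¹.
So Hz⁻¹ = s.
J = kg·m²·s⁻².
H = kg·m²·s⁻²·A⁻².
Combining: Hz⁻¹·J·H = s · (kg·m²·s⁻²) · (kg·m²·s⁻²·A⁻²) = kg²·m⁴·s⁻³·A⁻².
The exponent of A is -2.

-2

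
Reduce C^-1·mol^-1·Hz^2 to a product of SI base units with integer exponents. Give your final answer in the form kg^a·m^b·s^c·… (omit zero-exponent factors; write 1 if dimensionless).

C = A·s = s·A (charge = current × time).
So C⁻¹ = s⁻¹·A⁻¹.
Hz = 1/s = s⁻¹ (frequency is cycles per second).
So Hz² = s⁻².
Combining: C⁻¹·mol⁻¹·Hz² = (s⁻¹·A⁻¹) · mol⁻¹ · s⁻² = s⁻³·A⁻¹·mol⁻¹.

s⁻³·A⁻¹·mol⁻¹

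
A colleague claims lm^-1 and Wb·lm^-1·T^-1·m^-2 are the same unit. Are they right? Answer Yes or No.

Yes

Left side:
  lm = cd·sr = cd (luminous flux; sr is dimensionless).
  So lm⁻¹ = cd⁻¹.
Right side:
  Wb = V·s (flux: a volt is a weber per second),
      = kg·m²·s⁻²·A⁻¹.
  lm = cd·sr = cd (luminous flux; sr is dimensionless).
  So lm⁻¹ = cd⁻¹.
  T = Wb/m² (flux density = flux per area),
      = kg·s⁻²·A⁻¹.
  So T⁻¹ = kg⁻¹·s²·A.
  Combining: Wb·lm⁻¹·T⁻¹·m⁻² = (kg·m²·s⁻²·A⁻¹) · cd⁻¹ · (kg⁻¹·s²·A) · m⁻² = cd⁻¹.
Both reduce to cd⁻¹.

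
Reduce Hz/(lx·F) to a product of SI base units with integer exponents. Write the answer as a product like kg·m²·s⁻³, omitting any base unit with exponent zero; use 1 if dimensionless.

kg·m⁴·s⁻⁵·A⁻²·cd⁻¹

Hz = 1/s = s⁻¹ (frequency is cycles per second).
lx = lm/m² (illuminance = luminous flux per area),
    = m⁻²·cd.
So lx⁻¹ = m²·cd⁻¹.
F = C/V (capacitance = charge per voltage),
    = A·s/(kg·m²·s⁻³·A⁻¹) (substituting C and V),
    = kg⁻¹·m⁻²·s⁴·A².
So F⁻¹ = kg·m²·s⁻⁴·A⁻².
Combining: Hz·lx⁻¹·F⁻¹ = s⁻¹ · (m²·cd⁻¹) · (kg·m²·s⁻⁴·A⁻²) = kg·m⁴·s⁻⁵·A⁻²·cd⁻¹.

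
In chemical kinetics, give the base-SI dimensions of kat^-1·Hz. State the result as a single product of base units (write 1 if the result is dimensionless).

kat = mol/s = s⁻¹·mol (catalytic activity).
So kat⁻¹ = s·mol⁻¹.
Hz = 1/s = s⁻¹ (frequency is cycles per second).
Combining: kat⁻¹·Hz = (s·mol⁻¹) · s⁻¹ = mol⁻¹.

mol⁻¹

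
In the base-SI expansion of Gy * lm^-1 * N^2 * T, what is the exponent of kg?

3

Gy = m²·s⁻².
lm = cd.
So lm⁻¹ = cd⁻¹.
N = kg·m·s⁻².
So N² = kg²·m²·s⁻⁴.
T = kg·s⁻²·A⁻¹.
Combining: Gy·lm⁻¹·N²·T = (m²·s⁻²) · cd⁻¹ · (kg²·m²·s⁻⁴) · (kg·s⁻²·A⁻¹) = kg³·m⁴·s⁻⁸·A⁻¹·cd⁻¹.
The exponent of kg is 3.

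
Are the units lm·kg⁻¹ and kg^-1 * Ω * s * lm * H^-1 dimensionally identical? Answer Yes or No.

Left side:
  lm = cd·sr = cd (luminous flux; sr is dimensionless).
  Combining: lm·kg⁻¹ = cd · kg⁻¹ = kg⁻¹·cd.
Right side:
  Ω = kg·m²·s⁻³·A⁻².
  lm = cd.
  H = kg·m²·s⁻²·A⁻².
  So H⁻¹ = kg⁻¹·m⁻²·s²·A².
  Combining: kg⁻¹·Ω·s·lm·H⁻¹ = kg⁻¹ · (kg·m²·s⁻³·A⁻²) · s · cd · (kg⁻¹·m⁻²·s²·A²) = kg⁻¹·cd.
Both reduce to kg⁻¹·cd.

Yes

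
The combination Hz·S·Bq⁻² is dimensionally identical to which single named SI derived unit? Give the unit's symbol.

F

Hz = 1/s = s⁻¹ (frequency is cycles per second).
S = 1/Ω (conductance is reciprocal resistance),
    = kg⁻¹·m⁻²·s³·A².
Bq = 1/s = s⁻¹ (activity is decays per second).
So Bq⁻² = s².
Combining: Hz·S·Bq⁻² = s⁻¹ · (kg⁻¹·m⁻²·s³·A²) · s² = kg⁻¹·m⁻²·s⁴·A².
kg⁻¹·m⁻²·s⁴·A² is the base-SI form of the farad.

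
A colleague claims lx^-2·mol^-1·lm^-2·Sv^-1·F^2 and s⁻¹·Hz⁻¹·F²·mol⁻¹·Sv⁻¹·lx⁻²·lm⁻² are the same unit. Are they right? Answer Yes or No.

Left side:
  lx = lm/m² (illuminance = luminous flux per area),
      = m⁻²·cd.
  So lx⁻² = m⁴·cd⁻².
  lm = cd·sr = cd (luminous flux; sr is dimensionless).
  So lm⁻² = cd⁻².
  Sv = J/kg (equivalent dose = energy per mass),
      = m²·s⁻².
  So Sv⁻¹ = m⁻²·s².
  F = C/V (capacitance = charge per voltage),
      = A·s/(kg·m²·s⁻³·A⁻¹) (substituting C and V),
      = kg⁻¹·m⁻²·s⁴·A².
  So F² = kg⁻²·m⁻⁴·s⁸·A⁴.
  Combining: lx⁻²·mol⁻¹·lm⁻²·Sv⁻¹·F² = (m⁴·cd⁻²) · mol⁻¹ · cd⁻² · (m⁻²·s²) · (kg⁻²·m⁻⁴·s⁸·A⁴) = kg⁻²·m⁻²·s¹⁰·A⁴·mol⁻¹·cd⁻⁴.
Right side:
  Hz = 1/s = s⁻¹ (frequency is cycles per second).
  So Hz⁻¹ = s.
  F = C/V (capacitance = charge per voltage),
      = A·s/(kg·m²·s⁻³·A⁻¹) (substituting C and V),
      = kg⁻¹·m⁻²·s⁴·A².
  So F² = kg⁻²·m⁻⁴·s⁸·A⁴.
  Sv = J/kg (equivalent dose = energy per mass),
      = m²·s⁻².
  So Sv⁻¹ = m⁻²·s².
  lx = lm/m² (illuminance = luminous flux per area),
      = m⁻²·cd.
  So lx⁻² = m⁴·cd⁻².
  lm = cd·sr = cd (luminous flux; sr is dimensionless).
  So lm⁻² = cd⁻².
  Combining: s⁻¹·Hz⁻¹·F²·mol⁻¹·Sv⁻¹·lx⁻²·lm⁻² = s⁻¹ · s · (kg⁻²·m⁻⁴·s⁸·A⁴) · mol⁻¹ · (m⁻²·s²) · (m⁴·cd⁻²) · cd⁻² = kg⁻²·m⁻²·s¹⁰·A⁴·mol⁻¹·cd⁻⁴.
Both reduce to kg⁻²·m⁻²·s¹⁰·A⁴·mol⁻¹·cd⁻⁴.

Yes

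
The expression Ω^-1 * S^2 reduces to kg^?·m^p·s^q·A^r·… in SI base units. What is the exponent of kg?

-3

Ω = V/A (resistance = voltage per current),
    = kg·m²·s⁻³·A⁻².
So Ω⁻¹ = kg⁻¹·m⁻²·s³·A².
S = 1/Ω (conductance is reciprocal resistance),
    = kg⁻¹·m⁻²·s³·A².
So S² = kg⁻²·m⁻⁴·s⁶·A⁴.
Combining: Ω⁻¹·S² = (kg⁻¹·m⁻²·s³·A²) · (kg⁻²·m⁻⁴·s⁶·A⁴) = kg⁻³·m⁻⁶·s⁹·A⁶.
The exponent of kg is -3.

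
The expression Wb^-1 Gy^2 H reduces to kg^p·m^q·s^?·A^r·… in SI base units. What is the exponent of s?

Wb = V·s (flux: a volt is a weber per second),
    = kg·m²·s⁻²·A⁻¹.
So Wb⁻¹ = kg⁻¹·m⁻²·s²·A.
Gy = J/kg (absorbed dose = energy per mass),
    = m²·s⁻².
So Gy² = m⁴·s⁻⁴.
H = Wb/A (inductance = flux per current),
    = kg·m²·s⁻²·A⁻².
Combining: Wb⁻¹·Gy²·H = (kg⁻¹·m⁻²·s²·A) · (m⁴·s⁻⁴) · (kg·m²·s⁻²·A⁻²) = m⁴·s⁻⁴·A⁻¹.
The exponent of s is -4.

-4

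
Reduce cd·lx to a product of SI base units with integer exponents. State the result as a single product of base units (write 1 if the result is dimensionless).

m⁻²·cd²

lx = lm/m² (illuminance = luminous flux per area),
    = m⁻²·cd.
Combining: cd·lx = cd · (m⁻²·cd) = m⁻²·cd².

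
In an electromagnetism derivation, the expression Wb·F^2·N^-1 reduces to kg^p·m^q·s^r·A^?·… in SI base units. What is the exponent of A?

3

Wb = kg·m²·s⁻²·A⁻¹.
F = kg⁻¹·m⁻²·s⁴·A².
So F² = kg⁻²·m⁻⁴·s⁸·A⁴.
N = kg·m·s⁻².
So N⁻¹ = kg⁻¹·m⁻¹·s².
Combining: Wb·F²·N⁻¹ = (kg·m²·s⁻²·A⁻¹) · (kg⁻²·m⁻⁴·s⁸·A⁴) · (kg⁻¹·m⁻¹·s²) = kg⁻²·m⁻³·s⁸·A³.
The exponent of A is 3.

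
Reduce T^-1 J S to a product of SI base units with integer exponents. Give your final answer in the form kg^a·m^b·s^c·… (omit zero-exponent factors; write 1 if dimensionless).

kg⁻¹·s³·A³

T = kg·s⁻²·A⁻¹.
So T⁻¹ = kg⁻¹·s²·A.
J = kg·m²·s⁻².
S = kg⁻¹·m⁻²·s³·A².
Combining: T⁻¹·J·S = (kg⁻¹·s²·A) · (kg·m²·s⁻²) · (kg⁻¹·m⁻²·s³·A²) = kg⁻¹·s³·A³.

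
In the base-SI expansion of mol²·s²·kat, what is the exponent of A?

kat = mol/s = s⁻¹·mol (catalytic activity).
Combining: mol²·s²·kat = mol² · s² · (s⁻¹·mol) = s·mol³.
The exponent of A is 0.

0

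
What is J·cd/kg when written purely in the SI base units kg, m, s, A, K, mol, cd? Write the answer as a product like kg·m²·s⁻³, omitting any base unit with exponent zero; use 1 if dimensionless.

J = N·m (work = force × distance),
    = kg·m²·s⁻².
Combining: J·cd·kg⁻¹ = (kg·m²·s⁻²) · cd · kg⁻¹ = m²·s⁻²·cd.

m²·s⁻²·cd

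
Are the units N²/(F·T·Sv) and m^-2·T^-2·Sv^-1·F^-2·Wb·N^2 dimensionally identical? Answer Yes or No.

No

Left side:
  F = C/V (capacitance = charge per voltage),
      = A·s/(kg·m²·s⁻³·A⁻¹) (substituting C and V),
      = kg⁻¹·m⁻²·s⁴·A².
  So F⁻¹ = kg·m²·s⁻⁴·A⁻².
  N = kg·m/s² = kg·m·s⁻² (force = mass × acceleration).
  So N² = kg²·m²·s⁻⁴.
  T = Wb/m² (flux density = flux per area),
      = kg·s⁻²·A⁻¹.
  So T⁻¹ = kg⁻¹·s²·A.
  Sv = J/kg (equivalent dose = energy per mass),
      = m²·s⁻².
  So Sv⁻¹ = m⁻²·s².
  Combining: F⁻¹·N²·T⁻¹·Sv⁻¹ = (kg·m²·s⁻⁴·A⁻²) · (kg²·m²·s⁻⁴) · (kg⁻¹·s²·A) · (m⁻²·s²) = kg²·m²·s⁻⁴·A⁻¹.
Right side:
  T = kg·s⁻²·A⁻¹.
  So T⁻² = kg⁻²·s⁴·A².
  Sv = m²·s⁻².
  So Sv⁻¹ = m⁻²·s².
  F = kg⁻¹·m⁻²·s⁴·A².
  So F⁻² = kg²·m⁴·s⁻⁸·A⁻⁴.
  Wb = kg·m²·s⁻²·A⁻¹.
  N = kg·m·s⁻².
  So N² = kg²·m²·s⁻⁴.
  Combining: m⁻²·T⁻²·Sv⁻¹·F⁻²·Wb·N² = m⁻² · (kg⁻²·s⁴·A²) · (m⁻²·s²) · (kg²·m⁴·s⁻⁸·A⁻⁴) · (kg·m²·s⁻²·A⁻¹) · (kg²·m²·s⁻⁴) = kg³·m⁴·s⁻⁸·A⁻³.
Left is kg²·m²·s⁻⁴·A⁻¹; right is kg³·m⁴·s⁻⁸·A⁻³ — different.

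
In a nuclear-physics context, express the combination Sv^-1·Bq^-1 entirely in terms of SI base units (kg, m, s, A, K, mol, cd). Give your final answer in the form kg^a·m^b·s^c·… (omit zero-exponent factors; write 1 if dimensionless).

Sv = J/kg (equivalent dose = energy per mass),
    = m²·s⁻².
So Sv⁻¹ = m⁻²·s².
Bq = 1/s = s⁻¹ (activity is decays per second).
So Bq⁻¹ = s.
Combining: Sv⁻¹·Bq⁻¹ = (m⁻²·s²) · s = m⁻²·s³.

m⁻²·s³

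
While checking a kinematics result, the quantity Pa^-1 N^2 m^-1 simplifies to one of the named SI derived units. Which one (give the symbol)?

J

Pa = kg·m⁻¹·s⁻².
So Pa⁻¹ = kg⁻¹·m·s².
N = kg·m·s⁻².
So N² = kg²·m²·s⁻⁴.
Combining: Pa⁻¹·N²·m⁻¹ = (kg⁻¹·m·s²) · (kg²·m²·s⁻⁴) · m⁻¹ = kg·m²·s⁻².
kg·m²·s⁻² is the base-SI form of the joule.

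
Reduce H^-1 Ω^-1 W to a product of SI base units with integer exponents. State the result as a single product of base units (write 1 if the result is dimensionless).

H = Wb/A (inductance = flux per current),
    = kg·m²·s⁻²·A⁻².
So H⁻¹ = kg⁻¹·m⁻²·s²·A².
Ω = V/A (resistance = voltage per current),
    = kg·m²·s⁻³·A⁻².
So Ω⁻¹ = kg⁻¹·m⁻²·s³·A².
W = J/s (power = energy per time),
    = kg·m²·s⁻³.
Combining: H⁻¹·Ω⁻¹·W = (kg⁻¹·m⁻²·s²·A²) · (kg⁻¹·m⁻²·s³·A²) · (kg·m²·s⁻³) = kg⁻¹·m⁻²·s²·A⁴.

kg⁻¹·m⁻²·s²·A⁴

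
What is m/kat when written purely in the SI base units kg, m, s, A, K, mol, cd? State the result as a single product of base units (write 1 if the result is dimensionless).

m·s·mol⁻¹

kat = mol/s = s⁻¹·mol (catalytic activity).
So kat⁻¹ = s·mol⁻¹.
Combining: m·kat⁻¹ = m · (s·mol⁻¹) = m·s·mol⁻¹.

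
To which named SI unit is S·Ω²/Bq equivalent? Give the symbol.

H

S = 1/Ω (conductance is reciprocal resistance),
    = kg⁻¹·m⁻²·s³·A².
Ω = V/A (resistance = voltage per current),
    = kg·m²·s⁻³·A⁻².
So Ω² = kg²·m⁴·s⁻⁶·A⁻⁴.
Bq = 1/s = s⁻¹ (activity is decays per second).
So Bq⁻¹ = s.
Combining: S·Ω²·Bq⁻¹ = (kg⁻¹·m⁻²·s³·A²) · (kg²·m⁴·s⁻⁶·A⁻⁴) · s = kg·m²·s⁻²·A⁻².
kg·m²·s⁻²·A⁻² is the base-SI form of the henry.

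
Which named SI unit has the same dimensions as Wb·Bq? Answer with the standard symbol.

V

Wb = kg·m²·s⁻²·A⁻¹.
Bq = s⁻¹.
Combining: Wb·Bq = (kg·m²·s⁻²·A⁻¹) · s⁻¹ = kg·m²·s⁻³·A⁻¹.
kg·m²·s⁻³·A⁻¹ is the base-SI form of the volt.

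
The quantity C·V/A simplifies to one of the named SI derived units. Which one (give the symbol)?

C = s·A.
V = kg·m²·s⁻³·A⁻¹.
Combining: A⁻¹·C·V = A⁻¹ · (s·A) · (kg·m²·s⁻³·A⁻¹) = kg·m²·s⁻²·A⁻¹.
kg·m²·s⁻²·A⁻¹ is the base-SI form of the weber.

Wb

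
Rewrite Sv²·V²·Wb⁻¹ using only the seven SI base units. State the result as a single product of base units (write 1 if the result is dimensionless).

Sv = J/kg (equivalent dose = energy per mass),
    = m²·s⁻².
So Sv² = m⁴·s⁻⁴.
V = W/A (potential = power per current),
    = kg·m²·s⁻³·A⁻¹.
So V² = kg²·m⁴·s⁻⁶·A⁻².
Wb = V·s (flux: a volt is a weber per second),
    = kg·m²·s⁻²·A⁻¹.
So Wb⁻¹ = kg⁻¹·m⁻²·s²·A.
Combining: Sv²·V²·Wb⁻¹ = (m⁴·s⁻⁴) · (kg²·m⁴·s⁻⁶·A⁻²) · (kg⁻¹·m⁻²·s²·A) = kg·m⁶·s⁻⁸·A⁻¹.

kg·m⁶·s⁻⁸·A⁻¹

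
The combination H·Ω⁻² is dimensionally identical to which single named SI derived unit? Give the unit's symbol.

F

H = Wb/A (inductance = flux per current),
    = kg·m²·s⁻²·A⁻².
Ω = V/A (resistance = voltage per current),
    = kg·m²·s⁻³·A⁻².
So Ω⁻² = kg⁻²·m⁻⁴·s⁶·A⁴.
Combining: H·Ω⁻² = (kg·m²·s⁻²·A⁻²) · (kg⁻²·m⁻⁴·s⁶·A⁴) = kg⁻¹·m⁻²·s⁴·A².
kg⁻¹·m⁻²·s⁴·A² is the base-SI form of the farad.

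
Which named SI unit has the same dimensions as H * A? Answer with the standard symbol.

H = Wb/A (inductance = flux per current),
    = kg·m²·s⁻²·A⁻².
Combining: H·A = (kg·m²·s⁻²·A⁻²) · A = kg·m²·s⁻²·A⁻¹.
kg·m²·s⁻²·A⁻¹ is the base-SI form of the weber.

Wb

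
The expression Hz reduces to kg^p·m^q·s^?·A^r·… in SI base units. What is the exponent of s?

Hz = s⁻¹.
The exponent of s is -1.

-1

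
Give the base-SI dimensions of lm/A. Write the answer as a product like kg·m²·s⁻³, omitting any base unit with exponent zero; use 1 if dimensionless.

A⁻¹·cd

lm = cd·sr = cd (luminous flux; sr is dimensionless).
Combining: A⁻¹·lm = A⁻¹ · cd = A⁻¹·cd.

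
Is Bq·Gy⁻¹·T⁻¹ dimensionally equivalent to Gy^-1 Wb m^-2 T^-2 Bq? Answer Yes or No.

Left side:
  Bq = 1/s = s⁻¹ (activity is decays per second).
  Gy = J/kg (absorbed dose = energy per mass),
      = m²·s⁻².
  So Gy⁻¹ = m⁻²·s².
  T = Wb/m² (flux density = flux per area),
      = kg·s⁻²·A⁻¹.
  So T⁻¹ = kg⁻¹·s²·A.
  Combining: Bq·Gy⁻¹·T⁻¹ = s⁻¹ · (m⁻²·s²) · (kg⁻¹·s²·A) = kg⁻¹·m⁻²·s³·A.
Right side:
  Gy = J/kg (absorbed dose = energy per mass),
      = m²·s⁻².
  So Gy⁻¹ = m⁻²·s².
  Wb = V·s (flux: a volt is a weber per second),
      = kg·m²·s⁻²·A⁻¹.
  T = Wb/m² (flux density = flux per area),
      = kg·s⁻²·A⁻¹.
  So T⁻² = kg⁻²·s⁴·A².
  Bq = 1/s = s⁻¹ (activity is decays per second).
  Combining: Gy⁻¹·Wb·m⁻²·T⁻²·Bq = (m⁻²·s²) · (kg·m²·s⁻²·A⁻¹) · m⁻² · (kg⁻²·s⁴·A²) · s⁻¹ = kg⁻¹·m⁻²·s³·A.
Both reduce to kg⁻¹·m⁻²·s³·A.

Yes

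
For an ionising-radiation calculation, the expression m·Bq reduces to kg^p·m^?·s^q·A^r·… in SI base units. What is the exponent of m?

1

Bq = 1/s = s⁻¹ (activity is decays per second).
Combining: m·Bq = m · s⁻¹ = m·s⁻¹.
The exponent of m is 1.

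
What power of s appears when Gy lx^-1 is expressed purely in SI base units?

Gy = J/kg (absorbed dose = energy per mass),
    = m²·s⁻².
lx = lm/m² (illuminance = luminous flux per area),
    = m⁻²·cd.
So lx⁻¹ = m²·cd⁻¹.
Combining: Gy·lx⁻¹ = (m²·s⁻²) · (m²·cd⁻¹) = m⁴·s⁻²·cd⁻¹.
The exponent of s is -2.

-2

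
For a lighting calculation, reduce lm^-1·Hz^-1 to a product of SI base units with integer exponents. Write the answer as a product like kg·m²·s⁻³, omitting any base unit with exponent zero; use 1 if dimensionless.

lm = cd·sr = cd (luminous flux; sr is dimensionless).
So lm⁻¹ = cd⁻¹.
Hz = 1/s = s⁻¹ (frequency is cycles per second).
So Hz⁻¹ = s.
Combining: lm⁻¹·Hz⁻¹ = cd⁻¹ · s = s·cd⁻¹.

s·cd⁻¹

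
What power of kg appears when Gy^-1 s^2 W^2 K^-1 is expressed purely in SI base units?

Gy = m²·s⁻².
So Gy⁻¹ = m⁻²·s².
W = kg·m²·s⁻³.
So W² = kg²·m⁴·s⁻⁶.
Combining: Gy⁻¹·s²·W²·K⁻¹ = (m⁻²·s²) · s² · (kg²·m⁴·s⁻⁶) · K⁻¹ = kg²·m²·s⁻²·K⁻¹.
The exponent of kg is 2.

2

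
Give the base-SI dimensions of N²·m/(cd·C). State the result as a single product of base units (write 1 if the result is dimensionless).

N = kg·m/s² = kg·m·s⁻² (force = mass × acceleration).
So N² = kg²·m²·s⁻⁴.
C = A·s = s·A (charge = current × time).
So C⁻¹ = s⁻¹·A⁻¹.
Combining: cd⁻¹·N²·m·C⁻¹ = cd⁻¹ · (kg²·m²·s⁻⁴) · m · (s⁻¹·A⁻¹) = kg²·m³·s⁻⁵·A⁻¹·cd⁻¹.

kg²·m³·s⁻⁵·A⁻¹·cd⁻¹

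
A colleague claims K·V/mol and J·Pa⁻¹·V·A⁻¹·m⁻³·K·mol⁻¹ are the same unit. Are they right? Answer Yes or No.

Left side:
  V = kg·m²·s⁻³·A⁻¹.
  Combining: mol⁻¹·K·V = mol⁻¹ · K · (kg·m²·s⁻³·A⁻¹) = kg·m²·s⁻³·A⁻¹·K·mol⁻¹.
Right side:
  J = kg·m²·s⁻².
  Pa = kg·m⁻¹·s⁻².
  So Pa⁻¹ = kg⁻¹·m·s².
  V = kg·m²·s⁻³·A⁻¹.
  Combining: J·Pa⁻¹·V·A⁻¹·m⁻³·K·mol⁻¹ = (kg·m²·s⁻²) · (kg⁻¹·m·s²) · (kg·m²·s⁻³·A⁻¹) · A⁻¹ · m⁻³ · K · mol⁻¹ = kg·m²·s⁻³·A⁻²·K·mol⁻¹.
Left is kg·m²·s⁻³·A⁻¹·K·mol⁻¹; right is kg·m²·s⁻³·A⁻²·K·mol⁻¹ — different.

No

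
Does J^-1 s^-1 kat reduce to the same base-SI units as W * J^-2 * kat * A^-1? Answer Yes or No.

Left side:
  J = kg·m²·s⁻².
  So J⁻¹ = kg⁻¹·m⁻²·s².
  kat = s⁻¹·mol.
  Combining: J⁻¹·s⁻¹·kat = (kg⁻¹·m⁻²·s²) · s⁻¹ · (s⁻¹·mol) = kg⁻¹·m⁻²·mol.
Right side:
  W = kg·m²·s⁻³.
  J = kg·m²·s⁻².
  So J⁻² = kg⁻²·m⁻⁴·s⁴.
  kat = s⁻¹·mol.
  Combining: W·J⁻²·kat·A⁻¹ = (kg·m²·s⁻³) · (kg⁻²·m⁻⁴·s⁴) · (s⁻¹·mol) · A⁻¹ = kg⁻¹·m⁻²·A⁻¹·mol.
Left is kg⁻¹·m⁻²·mol; right is kg⁻¹·m⁻²·A⁻¹·mol — different.

No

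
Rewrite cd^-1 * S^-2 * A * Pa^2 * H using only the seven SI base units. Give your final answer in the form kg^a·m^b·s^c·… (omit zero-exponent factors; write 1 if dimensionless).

S = 1/Ω (conductance is reciprocal resistance),
    = kg⁻¹·m⁻²·s³·A².
So S⁻² = kg²·m⁴·s⁻⁶·A⁻⁴.
Pa = N/m² (pressure = force per area),
    = kg·m⁻¹·s⁻².
So Pa² = kg²·m⁻²·s⁻⁴.
H = Wb/A (inductance = flux per current),
    = kg·m²·s⁻²·A⁻².
Combining: cd⁻¹·S⁻²·A·Pa²·H = cd⁻¹ · (kg²·m⁴·s⁻⁶·A⁻⁴) · A · (kg²·m⁻²·s⁻⁴) · (kg·m²·s⁻²·A⁻²) = kg⁵·m⁴·s⁻¹²·A⁻⁵·cd⁻¹.

kg⁵·m⁴·s⁻¹²·A⁻⁵·cd⁻¹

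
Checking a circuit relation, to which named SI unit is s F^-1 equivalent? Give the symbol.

Ω

F = kg⁻¹·m⁻²·s⁴·A².
So F⁻¹ = kg·m²·s⁻⁴·A⁻².
Combining: s·F⁻¹ = s · (kg·m²·s⁻⁴·A⁻²) = kg·m²·s⁻³·A⁻².
kg·m²·s⁻³·A⁻² is the base-SI form of the ohm.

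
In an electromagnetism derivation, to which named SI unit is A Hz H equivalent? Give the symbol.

Hz = 1/s = s⁻¹ (frequency is cycles per second).
H = Wb/A (inductance = flux per current),
    = kg·m²·s⁻²·A⁻².
Combining: A·Hz·H = A · s⁻¹ · (kg·m²·s⁻²·A⁻²) = kg·m²·s⁻³·A⁻¹.
kg·m²·s⁻³·A⁻¹ is the base-SI form of the volt.

V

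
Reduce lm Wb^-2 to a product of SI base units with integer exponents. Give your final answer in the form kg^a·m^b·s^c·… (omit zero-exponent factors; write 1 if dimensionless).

kg⁻²·m⁻⁴·s⁴·A²·cd

lm = cd.
Wb = kg·m²·s⁻²·A⁻¹.
So Wb⁻² = kg⁻²·m⁻⁴·s⁴·A².
Combining: lm·Wb⁻² = cd · (kg⁻²·m⁻⁴·s⁴·A²) = kg⁻²·m⁻⁴·s⁴·A²·cd.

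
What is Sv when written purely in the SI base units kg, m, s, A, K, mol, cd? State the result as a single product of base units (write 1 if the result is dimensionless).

Sv = m²·s⁻².

m²·s⁻²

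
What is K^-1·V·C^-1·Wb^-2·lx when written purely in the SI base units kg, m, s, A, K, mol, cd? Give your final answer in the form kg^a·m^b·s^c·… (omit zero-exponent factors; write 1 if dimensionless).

V = W/A (potential = power per current),
    = kg·m²·s⁻³·A⁻¹.
C = A·s = s·A (charge = current × time).
So C⁻¹ = s⁻¹·A⁻¹.
Wb = V·s (flux: a volt is a weber per second),
    = kg·m²·s⁻²·A⁻¹.
So Wb⁻² = kg⁻²·m⁻⁴·s⁴·A².
lx = lm/m² (illuminance = luminous flux per area),
    = m⁻²·cd.
Combining: K⁻¹·V·C⁻¹·Wb⁻²·lx = K⁻¹ · (kg·m²·s⁻³·A⁻¹) · (s⁻¹·A⁻¹) · (kg⁻²·m⁻⁴·s⁴·A²) · (m⁻²·cd) = kg⁻¹·m⁻⁴·K⁻¹·cd.

kg⁻¹·m⁻⁴·K⁻¹·cd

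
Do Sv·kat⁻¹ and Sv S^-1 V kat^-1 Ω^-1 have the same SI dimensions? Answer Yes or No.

No

Left side:
  Sv = J/kg (equivalent dose = energy per mass),
      = m²·s⁻².
  kat = mol/s = s⁻¹·mol (catalytic activity).
  So kat⁻¹ = s·mol⁻¹.
  Combining: Sv·kat⁻¹ = (m²·s⁻²) · (s·mol⁻¹) = m²·s⁻¹·mol⁻¹.
Right side:
  Sv = J/kg (equivalent dose = energy per mass),
      = m²·s⁻².
  S = 1/Ω (conductance is reciprocal resistance),
      = kg⁻¹·m⁻²·s³·A².
  So S⁻¹ = kg·m²·s⁻³·A⁻².
  V = W/A (potential = power per current),
      = kg·m²·s⁻³·A⁻¹.
  kat = mol/s = s⁻¹·mol (catalytic activity).
  So kat⁻¹ = s·mol⁻¹.
  Ω = V/A (resistance = voltage per current),
      = kg·m²·s⁻³·A⁻².
  So Ω⁻¹ = kg⁻¹·m⁻²·s³·A².
  Combining: Sv·S⁻¹·V·kat⁻¹·Ω⁻¹ = (m²·s⁻²) · (kg·m²·s⁻³·A⁻²) · (kg·m²·s⁻³·A⁻¹) · (s·mol⁻¹) · (kg⁻¹·m⁻²·s³·A²) = kg·m⁴·s⁻⁴·A⁻¹·mol⁻¹.
Left is m²·s⁻¹·mol⁻¹; right is kg·m⁴·s⁻⁴·A⁻¹·mol⁻¹ — different.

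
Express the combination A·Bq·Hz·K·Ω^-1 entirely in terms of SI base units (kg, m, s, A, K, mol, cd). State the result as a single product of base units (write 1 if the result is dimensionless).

Bq = 1/s = s⁻¹ (activity is decays per second).
Hz = 1/s = s⁻¹ (frequency is cycles per second).
Ω = V/A (resistance = voltage per current),
    = kg·m²·s⁻³·A⁻².
So Ω⁻¹ = kg⁻¹·m⁻²·s³·A².
Combining: A·Bq·Hz·K·Ω⁻¹ = A · s⁻¹ · s⁻¹ · K · (kg⁻¹·m⁻²·s³·A²) = kg⁻¹·m⁻²·s·A³·K.

kg⁻¹·m⁻²·s·A³·K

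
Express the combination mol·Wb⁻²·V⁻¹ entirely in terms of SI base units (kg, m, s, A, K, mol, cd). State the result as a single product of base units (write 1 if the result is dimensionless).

kg⁻³·m⁻⁶·s⁷·A³·mol

Wb = V·s (flux: a volt is a weber per second),
    = kg·m²·s⁻²·A⁻¹.
So Wb⁻² = kg⁻²·m⁻⁴·s⁴·A².
V = W/A (potential = power per current),
    = kg·m²·s⁻³·A⁻¹.
So V⁻¹ = kg⁻¹·m⁻²·s³·A.
Combining: mol·Wb⁻²·V⁻¹ = mol · (kg⁻²·m⁻⁴·s⁴·A²) · (kg⁻¹·m⁻²·s³·A) = kg⁻³·m⁻⁶·s⁷·A³·mol.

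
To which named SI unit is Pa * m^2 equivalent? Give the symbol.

Pa = N/m² (pressure = force per area),
    = kg·m⁻¹·s⁻².
Combining: Pa·m² = (kg·m⁻¹·s⁻²) · m² = kg·m·s⁻².
kg·m·s⁻² is the base-SI form of the newton.

N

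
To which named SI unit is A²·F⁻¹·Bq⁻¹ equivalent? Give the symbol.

F = C/V (capacitance = charge per voltage),
    = A·s/(kg·m²·s⁻³·A⁻¹) (substituting C and V),
    = kg⁻¹·m⁻²·s⁴·A².
So F⁻¹ = kg·m²·s⁻⁴·A⁻².
Bq = 1/s = s⁻¹ (activity is decays per second).
So Bq⁻¹ = s.
Combining: A²·F⁻¹·Bq⁻¹ = A² · (kg·m²·s⁻⁴·A⁻²) · s = kg·m²·s⁻³.
kg·m²·s⁻³ is the base-SI form of the watt.

W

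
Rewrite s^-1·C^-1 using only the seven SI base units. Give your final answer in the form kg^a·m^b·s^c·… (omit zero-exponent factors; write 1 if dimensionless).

s⁻²·A⁻¹

C = A·s = s·A (charge = current × time).
So C⁻¹ = s⁻¹·A⁻¹.
Combining: s⁻¹·C⁻¹ = s⁻¹ · (s⁻¹·A⁻¹) = s⁻²·A⁻¹.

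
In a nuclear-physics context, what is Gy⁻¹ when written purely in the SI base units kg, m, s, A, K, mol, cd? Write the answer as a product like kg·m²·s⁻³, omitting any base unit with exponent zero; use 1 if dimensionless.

m⁻²·s²

Gy = J/kg (absorbed dose = energy per mass),
    = m²·s⁻².
So Gy⁻¹ = m⁻²·s².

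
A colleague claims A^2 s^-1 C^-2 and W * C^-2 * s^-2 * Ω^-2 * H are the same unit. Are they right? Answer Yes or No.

Left side:
  C = s·A.
  So C⁻² = s⁻²·A⁻².
  Combining: A²·s⁻¹·C⁻² = A² · s⁻¹ · (s⁻²·A⁻²) = s⁻³.
Right side:
  W = J/s (power = energy per time),
      = kg·m²·s⁻³.
  C = A·s = s·A (charge = current × time).
  So C⁻² = s⁻²·A⁻².
  Ω = V/A (resistance = voltage per current),
      = kg·m²·s⁻³·A⁻².
  So Ω⁻² = kg⁻²·m⁻⁴·s⁶·A⁴.
  H = Wb/A (inductance = flux per current),
      = kg·m²·s⁻²·A⁻².
  Combining: W·C⁻²·s⁻²·Ω⁻²·H = (kg·m²·s⁻³) · (s⁻²·A⁻²) · s⁻² · (kg⁻²·m⁻⁴·s⁶·A⁴) · (kg·m²·s⁻²·A⁻²) = s⁻³.
Both reduce to s⁻³.

Yes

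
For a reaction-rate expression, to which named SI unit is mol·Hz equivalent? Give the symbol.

kat

Hz = 1/s = s⁻¹ (frequency is cycles per second).
Combining: mol·Hz = mol · s⁻¹ = s⁻¹·mol.
s⁻¹·mol is the base-SI form of the katal.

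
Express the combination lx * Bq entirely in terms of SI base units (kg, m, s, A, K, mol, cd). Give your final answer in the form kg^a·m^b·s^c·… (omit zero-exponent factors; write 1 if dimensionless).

lx = m⁻²·cd.
Bq = s⁻¹.
Combining: lx·Bq = (m⁻²·cd) · s⁻¹ = m⁻²·s⁻¹·cd.

m⁻²·s⁻¹·cd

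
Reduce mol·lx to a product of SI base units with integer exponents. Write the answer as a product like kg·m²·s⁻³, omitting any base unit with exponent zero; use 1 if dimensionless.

m⁻²·mol·cd

lx = lm/m² (illuminance = luminous flux per area),
    = m⁻²·cd.
Combining: mol·lx = mol · (m⁻²·cd) = m⁻²·mol·cd.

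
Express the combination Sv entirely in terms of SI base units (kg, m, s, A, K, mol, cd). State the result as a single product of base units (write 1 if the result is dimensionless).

Sv = J/kg (equivalent dose = energy per mass),
    = m²·s⁻².

m²·s⁻²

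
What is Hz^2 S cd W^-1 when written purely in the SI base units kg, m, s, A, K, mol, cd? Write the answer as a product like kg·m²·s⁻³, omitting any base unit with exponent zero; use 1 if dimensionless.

Hz = 1/s = s⁻¹ (frequency is cycles per second).
So Hz² = s⁻².
S = 1/Ω (conductance is reciprocal resistance),
    = kg⁻¹·m⁻²·s³·A².
W = J/s (power = energy per time),
    = kg·m²·s⁻³.
So W⁻¹ = kg⁻¹·m⁻²·s³.
Combining: Hz²·S·cd·W⁻¹ = s⁻² · (kg⁻¹·m⁻²·s³·A²) · cd · (kg⁻¹·m⁻²·s³) = kg⁻²·m⁻⁴·s⁴·A²·cd.

kg⁻²·m⁻⁴·s⁴·A²·cd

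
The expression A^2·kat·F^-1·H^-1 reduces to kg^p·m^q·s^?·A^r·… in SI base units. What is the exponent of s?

kat = mol/s = s⁻¹·mol (catalytic activity).
F = C/V (capacitance = charge per voltage),
    = A·s/(kg·m²·s⁻³·A⁻¹) (substituting C and V),
    = kg⁻¹·m⁻²·s⁴·A².
So F⁻¹ = kg·m²·s⁻⁴·A⁻².
H = Wb/A (inductance = flux per current),
    = kg·m²·s⁻²·A⁻².
So H⁻¹ = kg⁻¹·m⁻²·s²·A².
Combining: A²·kat·F⁻¹·H⁻¹ = A² · (s⁻¹·mol) · (kg·m²·s⁻⁴·A⁻²) · (kg⁻¹·m⁻²·s²·A²) = s⁻³·A²·mol.
The exponent of s is -3.

-3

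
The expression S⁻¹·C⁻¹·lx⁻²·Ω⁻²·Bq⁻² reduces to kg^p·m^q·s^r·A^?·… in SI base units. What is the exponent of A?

S = kg⁻¹·m⁻²·s³·A².
So S⁻¹ = kg·m²·s⁻³·A⁻².
C = s·A.
So C⁻¹ = s⁻¹·A⁻¹.
lx = m⁻²·cd.
So lx⁻² = m⁴·cd⁻².
Ω = kg·m²·s⁻³·A⁻².
So Ω⁻² = kg⁻²·m⁻⁴·s⁶·A⁴.
Bq = s⁻¹.
So Bq⁻² = s².
Combining: S⁻¹·C⁻¹·lx⁻²·Ω⁻²·Bq⁻² = (kg·m²·s⁻³·A⁻²) · (s⁻¹·A⁻¹) · (m⁴·cd⁻²) · (kg⁻²·m⁻⁴·s⁶·A⁴) · s² = kg⁻¹·m²·s⁴·A·cd⁻².
The exponent of A is 1.

1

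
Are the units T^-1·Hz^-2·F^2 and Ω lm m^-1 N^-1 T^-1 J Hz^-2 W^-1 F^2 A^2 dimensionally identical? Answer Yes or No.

Left side:
  T = kg·s⁻²·A⁻¹.
  So T⁻¹ = kg⁻¹·s²·A.
  Hz = s⁻¹.
  So Hz⁻² = s².
  F = kg⁻¹·m⁻²·s⁴·A².
  So F² = kg⁻²·m⁻⁴·s⁸·A⁴.
  Combining: T⁻¹·Hz⁻²·F² = (kg⁻¹·s²·A) · s² · (kg⁻²·m⁻⁴·s⁸·A⁴) = kg⁻³·m⁻⁴·s¹²·A⁵.
Right side:
  Ω = V/A (resistance = voltage per current),
      = kg·m²·s⁻³·A⁻².
  lm = cd·sr = cd (luminous flux; sr is dimensionless).
  N = kg·m/s² = kg·m·s⁻² (force = mass × acceleration).
  So N⁻¹ = kg⁻¹·m⁻¹·s².
  T = Wb/m² (flux density = flux per area),
      = kg·s⁻²·A⁻¹.
  So T⁻¹ = kg⁻¹·s²·A.
  J = N·m (work = force × distance),
      = kg·m²·s⁻².
  Hz = 1/s = s⁻¹ (frequency is cycles per second).
  So Hz⁻² = s².
  W = J/s (power = energy per time),
      = kg·m²·s⁻³.
  So W⁻¹ = kg⁻¹·m⁻²·s³.
  F = C/V (capacitance = charge per voltage),
      = A·s/(kg·m²·s⁻³·A⁻¹) (substituting C and V),
      = kg⁻¹·m⁻²·s⁴·A².
  So F² = kg⁻²·m⁻⁴·s⁸·A⁴.
  Combining: Ω·lm·m⁻¹·N⁻¹·T⁻¹·J·Hz⁻²·W⁻¹·F²·A² = (kg·m²·s⁻³·A⁻²) · cd · m⁻¹ · (kg⁻¹·m⁻¹·s²) · (kg⁻¹·s²·A) · (kg·m²·s⁻²) · s² · (kg⁻¹·m⁻²·s³) · (kg⁻²·m⁻⁴·s⁸·A⁴) · A² = kg⁻³·m⁻⁴·s¹²·A⁵·cd.
Left is kg⁻³·m⁻⁴·s¹²·A⁵; right is kg⁻³·m⁻⁴·s¹²·A⁵·cd — different.

No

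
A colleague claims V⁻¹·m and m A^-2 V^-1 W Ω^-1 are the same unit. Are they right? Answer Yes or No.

Yes

Left side:
  V = kg·m²·s⁻³·A⁻¹.
  So V⁻¹ = kg⁻¹·m⁻²·s³·A.
  Combining: V⁻¹·m = (kg⁻¹·m⁻²·s³·A) · m = kg⁻¹·m⁻¹·s³·A.
Right side:
  V = W/A (potential = power per current),
      = kg·m²·s⁻³·A⁻¹.
  So V⁻¹ = kg⁻¹·m⁻²·s³·A.
  W = J/s (power = energy per time),
      = kg·m²·s⁻³.
  Ω = V/A (resistance = voltage per current),
      = kg·m²·s⁻³·A⁻².
  So Ω⁻¹ = kg⁻¹·m⁻²·s³·A².
  Combining: m·A⁻²·V⁻¹·W·Ω⁻¹ = m · A⁻² · (kg⁻¹·m⁻²·s³·A) · (kg·m²·s⁻³) · (kg⁻¹·m⁻²·s³·A²) = kg⁻¹·m⁻¹·s³·A.
Both reduce to kg⁻¹·m⁻¹·s³·A.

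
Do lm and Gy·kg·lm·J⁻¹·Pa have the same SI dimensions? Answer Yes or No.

Left side:
  lm = cd·sr = cd (luminous flux; sr is dimensionless).
Right side:
  Gy = J/kg (absorbed dose = energy per mass),
      = m²·s⁻².
  lm = cd·sr = cd (luminous flux; sr is dimensionless).
  J = N·m (work = force × distance),
      = kg·m²·s⁻².
  So J⁻¹ = kg⁻¹·m⁻²·s².
  Pa = N/m² (pressure = force per area),
      = kg·m⁻¹·s⁻².
  Combining: Gy·kg·lm·J⁻¹·Pa = (m²·s⁻²) · kg · cd · (kg⁻¹·m⁻²·s²) · (kg·m⁻¹·s⁻²) = kg·m⁻¹·s⁻²·cd.
Left is cd; right is kg·m⁻¹·s⁻²·cd — different.

No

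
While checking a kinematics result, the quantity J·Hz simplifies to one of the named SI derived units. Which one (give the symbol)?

J = N·m (work = force × distance),
    = kg·m²·s⁻².
Hz = 1/s = s⁻¹ (frequency is cycles per second).
Combining: J·Hz = (kg·m²·s⁻²) · s⁻¹ = kg·m²·s⁻³.
kg·m²·s⁻³ is the base-SI form of the watt.

W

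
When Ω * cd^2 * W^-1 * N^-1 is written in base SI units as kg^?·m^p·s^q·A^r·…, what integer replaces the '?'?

-1

Ω = kg·m²·s⁻³·A⁻².
W = kg·m²·s⁻³.
So W⁻¹ = kg⁻¹·m⁻²·s³.
N = kg·m·s⁻².
So N⁻¹ = kg⁻¹·m⁻¹·s².
Combining: Ω·cd²·W⁻¹·N⁻¹ = (kg·m²·s⁻³·A⁻²) · cd² · (kg⁻¹·m⁻²·s³) · (kg⁻¹·m⁻¹·s²) = kg⁻¹·m⁻¹·s²·A⁻²·cd².
The exponent of kg is -1.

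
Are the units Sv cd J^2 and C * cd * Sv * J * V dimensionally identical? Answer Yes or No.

Left side:
  Sv = J/kg (equivalent dose = energy per mass),
      = m²·s⁻².
  J = N·m (work = force × distance),
      = kg·m²·s⁻².
  So J² = kg²·m⁴·s⁻⁴.
  Combining: Sv·cd·J² = (m²·s⁻²) · cd · (kg²·m⁴·s⁻⁴) = kg²·m⁶·s⁻⁶·cd.
Right side:
  C = A·s = s·A (charge = current × time).
  Sv = J/kg (equivalent dose = energy per mass),
      = m²·s⁻².
  J = N·m (work = force × distance),
      = kg·m²·s⁻².
  V = W/A (potential = power per current),
      = kg·m²·s⁻³·A⁻¹.
  Combining: C·cd·Sv·J·V = (s·A) · cd · (m²·s⁻²) · (kg·m²·s⁻²) · (kg·m²·s⁻³·A⁻¹) = kg²·m⁶·s⁻⁶·cd.
Both reduce to kg²·m⁶·s⁻⁶·cd.

Yes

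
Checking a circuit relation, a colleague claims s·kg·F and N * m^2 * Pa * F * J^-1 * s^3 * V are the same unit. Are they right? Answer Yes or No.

No

Left side:
  F = C/V (capacitance = charge per voltage),
      = A·s/(kg·m²·s⁻³·A⁻¹) (substituting C and V),
      = kg⁻¹·m⁻²·s⁴·A².
  Combining: s·kg·F = s · kg · (kg⁻¹·m⁻²·s⁴·A²) = m⁻²·s⁵·A².
Right side:
  N = kg·m/s² = kg·m·s⁻² (force = mass × acceleration).
  Pa = N/m² (pressure = force per area),
      = kg·m⁻¹·s⁻².
  F = C/V (capacitance = charge per voltage),
      = A·s/(kg·m²·s⁻³·A⁻¹) (substituting C and V),
      = kg⁻¹·m⁻²·s⁴·A².
  J = N·m (work = force × distance),
      = kg·m²·s⁻².
  So J⁻¹ = kg⁻¹·m⁻²·s².
  V = W/A (potential = power per current),
      = kg·m²·s⁻³·A⁻¹.
  Combining: N·m²·Pa·F·J⁻¹·s³·V = (kg·m·s⁻²) · m² · (kg·m⁻¹·s⁻²) · (kg⁻¹·m⁻²·s⁴·A²) · (kg⁻¹·m⁻²·s²) · s³ · (kg·m²·s⁻³·A⁻¹) = kg·s²·A.
Left is m⁻²·s⁵·A²; right is kg·s²·A — different.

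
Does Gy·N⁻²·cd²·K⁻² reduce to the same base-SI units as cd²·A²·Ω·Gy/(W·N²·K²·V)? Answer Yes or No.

No

Left side:
  Gy = m²·s⁻².
  N = kg·m·s⁻².
  So N⁻² = kg⁻²·m⁻²·s⁴.
  Combining: Gy·N⁻²·cd²·K⁻² = (m²·s⁻²) · (kg⁻²·m⁻²·s⁴) · cd² · K⁻² = kg⁻²·s²·K⁻²·cd².
Right side:
  W = J/s (power = energy per time),
      = kg·m²·s⁻³.
  So W⁻¹ = kg⁻¹·m⁻²·s³.
  N = kg·m/s² = kg·m·s⁻² (force = mass × acceleration).
  So N⁻² = kg⁻²·m⁻²·s⁴.
  Ω = V/A (resistance = voltage per current),
      = kg·m²·s⁻³·A⁻².
  V = W/A (potential = power per current),
      = kg·m²·s⁻³·A⁻¹.
  So V⁻¹ = kg⁻¹·m⁻²·s³·A.
  Gy = J/kg (absorbed dose = energy per mass),
      = m²·s⁻².
  Combining: W⁻¹·N⁻²·cd²·A²·Ω·K⁻²·V⁻¹·Gy = (kg⁻¹·m⁻²·s³) · (kg⁻²·m⁻²·s⁴) · cd² · A² · (kg·m²·s⁻³·A⁻²) · K⁻² · (kg⁻¹·m⁻²·s³·A) · (m²·s⁻²) = kg⁻³·m⁻²·s⁵·A·K⁻²·cd².
Left is kg⁻²·s²·K⁻²·cd²; right is kg⁻³·m⁻²·s⁵·A·K⁻²·cd² — different.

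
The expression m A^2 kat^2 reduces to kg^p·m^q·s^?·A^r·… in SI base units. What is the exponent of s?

kat = s⁻¹·mol.
So kat² = s⁻²·mol².
Combining: m·A²·kat² = m · A² · (s⁻²·mol²) = m·s⁻²·A²·mol².
The exponent of s is -2.

-2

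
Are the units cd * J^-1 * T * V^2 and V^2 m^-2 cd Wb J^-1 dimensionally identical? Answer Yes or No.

Left side:
  J = N·m (work = force × distance),
      = kg·m²·s⁻².
  So J⁻¹ = kg⁻¹·m⁻²·s².
  T = Wb/m² (flux density = flux per area),
      = kg·s⁻²·A⁻¹.
  V = W/A (potential = power per current),
      = kg·m²·s⁻³·A⁻¹.
  So V² = kg²·m⁴·s⁻⁶·A⁻².
  Combining: cd·J⁻¹·T·V² = cd · (kg⁻¹·m⁻²·s²) · (kg·s⁻²·A⁻¹) · (kg²·m⁴·s⁻⁶·A⁻²) = kg²·m²·s⁻⁶·A⁻³·cd.
Right side:
  V = W/A (potential = power per current),
      = kg·m²·s⁻³·A⁻¹.
  So V² = kg²·m⁴·s⁻⁶·A⁻².
  Wb = V·s (flux: a volt is a weber per second),
      = kg·m²·s⁻²·A⁻¹.
  J = N·m (work = force × distance),
      = kg·m²·s⁻².
  So J⁻¹ = kg⁻¹·m⁻²·s².
  Combining: V²·m⁻²·cd·Wb·J⁻¹ = (kg²·m⁴·s⁻⁶·A⁻²) · m⁻² · cd · (kg·m²·s⁻²·A⁻¹) · (kg⁻¹·m⁻²·s²) = kg²·m²·s⁻⁶·A⁻³·cd.
Both reduce to kg²·m²·s⁻⁶·A⁻³·cd.

Yes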